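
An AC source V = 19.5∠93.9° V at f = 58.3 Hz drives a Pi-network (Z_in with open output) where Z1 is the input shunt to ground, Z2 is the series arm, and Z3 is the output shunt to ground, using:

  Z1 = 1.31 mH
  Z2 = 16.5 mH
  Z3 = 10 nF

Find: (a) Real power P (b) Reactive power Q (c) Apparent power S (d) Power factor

Step 1 — Angular frequency: ω = 2π·f = 2π·58.3 = 366.3 rad/s.
Step 2 — Component impedances:
  Z1: Z = jωL = j·366.3·0.00131 = 0 + j0.4799 Ω
  Z2: Z = jωL = j·366.3·0.0165 = 0 + j6.044 Ω
  Z3: Z = 1/(jωC) = -j/(ω·C) = 0 - j2.73e+05 Ω
Step 3 — With open output, the series arm Z2 and the output shunt Z3 appear in series to ground: Z2 + Z3 = 0 - j2.73e+05 Ω.
Step 4 — Parallel with input shunt Z1: Z_in = Z1 || (Z2 + Z3) = 0 + j0.4799 Ω = 0.4799∠90.0° Ω.
Step 5 — Source phasor: V = 19.5∠93.9° V = -1.326 + j19.45 V.
Step 6 — Current: I = V / Z = 40.54 + j2.764 A = 40.64∠3.9° A.
Step 7 — Complex power: S = V·I* = 0 + j792.4 VA.
Step 8 — Real power: P = Re(S) = 0 W.
Step 9 — Reactive power: Q = Im(S) = 792.4 VAR.
Step 10 — Apparent power: |S| = 792.4 VA.
Step 11 — Power factor: PF = P/|S| = 0 (lagging).

(a) P = 0 W  (b) Q = 792.4 VAR  (c) S = 792.4 VA  (d) PF = 0 (lagging)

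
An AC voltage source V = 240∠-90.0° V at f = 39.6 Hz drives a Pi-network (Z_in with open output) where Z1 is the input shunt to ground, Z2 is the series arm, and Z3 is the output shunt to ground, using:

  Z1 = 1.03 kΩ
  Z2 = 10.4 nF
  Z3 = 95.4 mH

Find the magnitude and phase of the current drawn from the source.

Step 1 — Angular frequency: ω = 2π·f = 2π·39.6 = 248.8 rad/s.
Step 2 — Component impedances:
  Z1: Z = R = 1030 Ω
  Z2: Z = 1/(jωC) = -j/(ω·C) = 0 - j3.864e+05 Ω
  Z3: Z = jωL = j·248.8·0.0954 = 0 + j23.74 Ω
Step 3 — With open output, the series arm Z2 and the output shunt Z3 appear in series to ground: Z2 + Z3 = 0 - j3.864e+05 Ω.
Step 4 — Parallel with input shunt Z1: Z_in = Z1 || (Z2 + Z3) = 1030 - j2.745 Ω = 1030∠-0.2° Ω.
Step 5 — Source phasor: V = 240∠-90.0° V = 0 - j240 V.
Step 6 — Ohm's law: I = V / Z_total = (0 - j240) / (1030 - j2.745) = 0.0006211 - j0.233 A.
Step 7 — Convert to polar: |I| = 0.233 A, ∠I = -89.8°.

I = 0.233∠-89.8° A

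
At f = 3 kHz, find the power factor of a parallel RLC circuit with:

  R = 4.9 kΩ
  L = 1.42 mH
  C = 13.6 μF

Step 1 — Angular frequency: ω = 2π·f = 2π·3000 = 1.885e+04 rad/s.
Step 2 — Component impedances:
  R: Z = R = 4900 Ω
  L: Z = jωL = j·1.885e+04·0.00142 = 0 + j26.77 Ω
  C: Z = 1/(jωC) = -j/(ω·C) = 0 - j3.901 Ω
Step 3 — Parallel combination: 1/Z_total = 1/R + 1/L + 1/C; Z_total = 0.004255 - j4.566 Ω = 4.566∠-89.9° Ω.
Step 4 — Power factor: PF = cos(φ) = Re(Z)/|Z| = 0.004255/4.566 = 0.0009319.
Step 5 — Type: Im(Z) = -4.566 ⇒ leading (phase φ = -89.9°).

PF = 0.0009319 (leading, φ = -89.9°)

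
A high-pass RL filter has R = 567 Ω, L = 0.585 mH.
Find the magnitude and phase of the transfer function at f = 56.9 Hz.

Step 1 — Angular frequency: ω = 2π·56.9 = 357.5 rad/s.
Step 2 — Transfer function: H(jω) = jωL/(R + jωL).
Step 3 — Numerator jωL = j·0.2091; denominator R + jωL = 567 + j0.2091.
Step 4 — H = 1.361e-07 + j0.0003689.
Step 5 — Magnitude: |H| = 0.0003689 (-68.7 dB); phase: φ = 90.0°.

|H| = 0.0003689 (-68.7 dB), φ = 90.0°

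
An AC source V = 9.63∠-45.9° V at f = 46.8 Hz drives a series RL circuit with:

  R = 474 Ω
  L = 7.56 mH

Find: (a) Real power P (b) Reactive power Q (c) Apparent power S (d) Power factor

Step 1 — Angular frequency: ω = 2π·f = 2π·46.8 = 294.1 rad/s.
Step 2 — Component impedances:
  R: Z = R = 474 Ω
  L: Z = jωL = j·294.1·0.00756 = 0 + j2.223 Ω
Step 3 — Series combination: Z_total = R + L = 474 + j2.223 Ω = 474∠0.3° Ω.
Step 4 — Source phasor: V = 9.63∠-45.9° V = 6.702 - j6.916 V.
Step 5 — Current: I = V / Z = 0.01407 - j0.01466 A = 0.02032∠-46.2° A.
Step 6 — Complex power: S = V·I* = 0.1956 + j0.0009176 VA.
Step 7 — Real power: P = Re(S) = 0.1956 W.
Step 8 — Reactive power: Q = Im(S) = 0.0009176 VAR.
Step 9 — Apparent power: |S| = 0.1956 VA.
Step 10 — Power factor: PF = P/|S| = 1 (lagging).

(a) P = 0.1956 W  (b) Q = 0.0009176 VAR  (c) S = 0.1956 VA  (d) PF = 1 (lagging)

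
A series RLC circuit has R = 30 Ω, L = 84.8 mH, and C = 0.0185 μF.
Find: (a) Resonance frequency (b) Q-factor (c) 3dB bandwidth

Step 1 — Resonance condition Im(Z)=0 gives ω₀ = 1/√(LC).
Step 2 — ω₀ = 1/√(0.0848·1.85e-08) = 2.525e+04 rad/s.
Step 3 — f₀ = ω₀/(2π) = 4018 Hz.
Step 4 — Series Q: Q = ω₀L/R = 2.525e+04·0.0848/30 = 71.37.
Step 5 — 3dB bandwidth: Δω = ω₀/Q = 353.8 rad/s; BW = Δω/(2π) = 56.3 Hz.

(a) f₀ = 4018 Hz  (b) Q = 71.37  (c) BW = 56.3 Hz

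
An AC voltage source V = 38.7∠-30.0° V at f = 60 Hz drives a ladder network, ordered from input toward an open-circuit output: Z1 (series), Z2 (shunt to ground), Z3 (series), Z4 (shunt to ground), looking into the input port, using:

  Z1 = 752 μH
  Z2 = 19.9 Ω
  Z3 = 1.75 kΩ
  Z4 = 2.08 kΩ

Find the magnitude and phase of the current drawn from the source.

Step 1 — Angular frequency: ω = 2π·f = 2π·60 = 377 rad/s.
Step 2 — Component impedances:
  Z1: Z = jωL = j·377·0.000752 = 0 + j0.2835 Ω
  Z2: Z = R = 19.9 Ω
  Z3: Z = R = 1750 Ω
  Z4: Z = R = 2080 Ω
Step 3 — Ladder network (open output): work backward from the far end, alternating series and parallel combinations. Z_in = 19.8 + j0.2835 Ω = 19.8∠0.8° Ω.
Step 4 — Source phasor: V = 38.7∠-30.0° V = 33.52 - j19.35 V.
Step 5 — Ohm's law: I = V / Z_total = (33.52 - j19.35) / (19.8 + j0.2835) = 1.679 - j1.001 A.
Step 6 — Convert to polar: |I| = 1.955 A, ∠I = -30.8°.

I = 1.955∠-30.8° A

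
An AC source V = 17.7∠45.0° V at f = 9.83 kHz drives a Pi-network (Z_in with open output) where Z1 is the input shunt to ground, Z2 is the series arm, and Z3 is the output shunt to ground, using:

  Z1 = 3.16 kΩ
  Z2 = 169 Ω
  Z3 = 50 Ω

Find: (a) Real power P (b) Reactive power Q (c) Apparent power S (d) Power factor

Step 1 — Angular frequency: ω = 2π·f = 2π·9830 = 6.176e+04 rad/s.
Step 2 — Component impedances:
  Z1: Z = R = 3160 Ω
  Z2: Z = R = 169 Ω
  Z3: Z = R = 50 Ω
Step 3 — With open output, the series arm Z2 and the output shunt Z3 appear in series to ground: Z2 + Z3 = 219 Ω.
Step 4 — Parallel with input shunt Z1: Z_in = Z1 || (Z2 + Z3) = 204.8 Ω = 204.8∠0.0° Ω.
Step 5 — Source phasor: V = 17.7∠45.0° V = 12.52 + j12.52 V.
Step 6 — Current: I = V / Z = 0.06111 + j0.06111 A = 0.08642∠45.0° A.
Step 7 — Complex power: S = V·I* = 1.53 VA.
Step 8 — Real power: P = Re(S) = 1.53 W.
Step 9 — Reactive power: Q = Im(S) = 0 VAR.
Step 10 — Apparent power: |S| = 1.53 VA.
Step 11 — Power factor: PF = P/|S| = 1 (unity).

(a) P = 1.53 W  (b) Q = 0 VAR  (c) S = 1.53 VA  (d) PF = 1 (unity)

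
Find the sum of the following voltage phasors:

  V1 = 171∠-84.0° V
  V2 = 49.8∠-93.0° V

Step 1 — Convert each phasor to rectangular form:
  V1 = 171·(cos(-84.0°) + j·sin(-84.0°)) = 17.87 - j170.1 V
  V2 = 49.8·(cos(-93.0°) + j·sin(-93.0°)) = -2.606 - j49.73 V
Step 2 — Sum components: V_total = 15.27 - j219.8 V.
Step 3 — Convert to polar: |V_total| = 220.3 V, ∠V_total = -86.0°.

V_total = 220.3∠-86.0° V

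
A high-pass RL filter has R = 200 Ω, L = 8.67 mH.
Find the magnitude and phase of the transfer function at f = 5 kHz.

Step 1 — Angular frequency: ω = 2π·5000 = 3.142e+04 rad/s.
Step 2 — Transfer function: H(jω) = jωL/(R + jωL).
Step 3 — Numerator jωL = j·272.4; denominator R + jωL = 200 + j272.4.
Step 4 — H = 0.6497 + j0.4771.
Step 5 — Magnitude: |H| = 0.806 (-1.9 dB); phase: φ = 36.3°.

|H| = 0.806 (-1.9 dB), φ = 36.3°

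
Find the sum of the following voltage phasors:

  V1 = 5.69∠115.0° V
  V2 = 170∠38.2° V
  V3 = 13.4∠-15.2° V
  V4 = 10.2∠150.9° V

Step 1 — Convert each phasor to rectangular form:
  V1 = 5.69·(cos(115.0°) + j·sin(115.0°)) = -2.405 + j5.157 V
  V2 = 170·(cos(38.2°) + j·sin(38.2°)) = 133.6 + j105.1 V
  V3 = 13.4·(cos(-15.2°) + j·sin(-15.2°)) = 12.93 - j3.513 V
  V4 = 10.2·(cos(150.9°) + j·sin(150.9°)) = -8.912 + j4.961 V
Step 2 — Sum components: V_total = 135.2 + j111.7 V.
Step 3 — Convert to polar: |V_total| = 175.4 V, ∠V_total = 39.6°.

V_total = 175.4∠39.6° V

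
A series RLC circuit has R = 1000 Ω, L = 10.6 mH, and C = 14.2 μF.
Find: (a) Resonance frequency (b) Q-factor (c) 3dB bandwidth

Step 1 — Resonance: ω₀ = 1/√(LC) = 1/√(0.0106·1.42e-05) = 2578 rad/s.
Step 2 — f₀ = ω₀/(2π) = 410.2 Hz.
Step 3 — Series Q: Q = ω₀L/R = 2578·0.0106/1000 = 0.02732.
Step 4 — Bandwidth: Δω = ω₀/Q = 9.434e+04 rad/s; BW = Δω/(2π) = 1.501e+04 Hz.

(a) f₀ = 410.2 Hz  (b) Q = 0.02732  (c) BW = 1.501e+04 Hz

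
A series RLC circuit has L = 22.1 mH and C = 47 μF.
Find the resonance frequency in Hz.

Step 1 — Resonance condition Im(Z)=0 gives ω₀ = 1/√(LC).
Step 2 — ω₀ = 1/√(0.0221·4.7e-05) = 981.2 rad/s.
Step 3 — f₀ = ω₀/(2π) = 156.2 Hz.

f₀ = 156.2 Hz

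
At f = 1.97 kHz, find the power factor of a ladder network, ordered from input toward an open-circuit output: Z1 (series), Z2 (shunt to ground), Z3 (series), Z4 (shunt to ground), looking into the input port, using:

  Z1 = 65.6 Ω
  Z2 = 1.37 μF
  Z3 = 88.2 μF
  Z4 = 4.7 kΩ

Step 1 — Angular frequency: ω = 2π·f = 2π·1970 = 1.238e+04 rad/s.
Step 2 — Component impedances:
  Z1: Z = R = 65.6 Ω
  Z2: Z = 1/(jωC) = -j/(ω·C) = 0 - j58.97 Ω
  Z3: Z = 1/(jωC) = -j/(ω·C) = 0 - j0.916 Ω
  Z4: Z = R = 4700 Ω
Step 3 — Ladder network (open output): work backward from the far end, alternating series and parallel combinations. Z_in = 66.34 - j58.96 Ω = 88.75∠-41.6° Ω.
Step 4 — Power factor: PF = cos(φ) = Re(Z)/|Z| = 66.34/88.75 = 0.7475.
Step 5 — Type: Im(Z) = -58.96 ⇒ leading (phase φ = -41.6°).

PF = 0.7475 (leading, φ = -41.6°)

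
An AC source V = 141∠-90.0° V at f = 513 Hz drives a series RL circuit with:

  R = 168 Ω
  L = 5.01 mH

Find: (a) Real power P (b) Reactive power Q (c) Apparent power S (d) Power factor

Step 1 — Angular frequency: ω = 2π·f = 2π·513 = 3223 rad/s.
Step 2 — Component impedances:
  R: Z = R = 168 Ω
  L: Z = jωL = j·3223·0.00501 = 0 + j16.15 Ω
Step 3 — Series combination: Z_total = R + L = 168 + j16.15 Ω = 168.8∠5.5° Ω.
Step 4 — Source phasor: V = 141∠-90.0° V = 0 - j141 V.
Step 5 — Current: I = V / Z = -0.07994 - j0.8316 A = 0.8354∠-95.5° A.
Step 6 — Complex power: S = V·I* = 117.3 + j11.27 VA.
Step 7 — Real power: P = Re(S) = 117.3 W.
Step 8 — Reactive power: Q = Im(S) = 11.27 VAR.
Step 9 — Apparent power: |S| = 117.8 VA.
Step 10 — Power factor: PF = P/|S| = 0.9954 (lagging).

(a) P = 117.3 W  (b) Q = 11.27 VAR  (c) S = 117.8 VA  (d) PF = 0.9954 (lagging)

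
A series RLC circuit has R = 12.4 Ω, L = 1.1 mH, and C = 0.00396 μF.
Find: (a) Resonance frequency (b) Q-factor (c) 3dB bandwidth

Step 1 — Resonance condition Im(Z)=0 gives ω₀ = 1/√(LC).
Step 2 — ω₀ = 1/√(0.0011·3.96e-09) = 4.791e+05 rad/s.
Step 3 — f₀ = ω₀/(2π) = 7.626e+04 Hz.
Step 4 — Series Q: Q = ω₀L/R = 4.791e+05·0.0011/12.4 = 42.5.
Step 5 — 3dB bandwidth: Δω = ω₀/Q = 1.127e+04 rad/s; BW = Δω/(2π) = 1794 Hz.

(a) f₀ = 7.626e+04 Hz  (b) Q = 42.5  (c) BW = 1794 Hz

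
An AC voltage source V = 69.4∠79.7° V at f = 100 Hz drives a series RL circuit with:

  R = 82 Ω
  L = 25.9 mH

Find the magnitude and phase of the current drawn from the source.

Step 1 — Angular frequency: ω = 2π·f = 2π·100 = 628.3 rad/s.
Step 2 — Component impedances:
  R: Z = R = 82 Ω
  L: Z = jωL = j·628.3·0.0259 = 0 + j16.27 Ω
Step 3 — Series combination: Z_total = R + L = 82 + j16.27 Ω = 83.6∠11.2° Ω.
Step 4 — Source phasor: V = 69.4∠79.7° V = 12.41 + j68.28 V.
Step 5 — Ohm's law: I = V / Z_total = (12.41 + j68.28) / (82 + j16.27) = 0.3046 + j0.7723 A.
Step 6 — Convert to polar: |I| = 0.8302 A, ∠I = 68.5°.

I = 0.8302∠68.5° A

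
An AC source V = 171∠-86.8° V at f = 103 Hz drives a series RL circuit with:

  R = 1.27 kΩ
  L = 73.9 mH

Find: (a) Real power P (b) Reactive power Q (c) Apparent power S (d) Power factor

Step 1 — Angular frequency: ω = 2π·f = 2π·103 = 647.2 rad/s.
Step 2 — Component impedances:
  R: Z = R = 1270 Ω
  L: Z = jωL = j·647.2·0.0739 = 0 + j47.83 Ω
Step 3 — Series combination: Z_total = R + L = 1270 + j47.83 Ω = 1271∠2.2° Ω.
Step 4 — Source phasor: V = 171∠-86.8° V = 9.545 - j170.7 V.
Step 5 — Current: I = V / Z = 0.00245 - j0.1345 A = 0.1346∠-89.0° A.
Step 6 — Complex power: S = V·I* = 22.99 + j0.8658 VA.
Step 7 — Real power: P = Re(S) = 22.99 W.
Step 8 — Reactive power: Q = Im(S) = 0.8658 VAR.
Step 9 — Apparent power: |S| = 23.01 VA.
Step 10 — Power factor: PF = P/|S| = 0.9993 (lagging).

(a) P = 22.99 W  (b) Q = 0.8658 VAR  (c) S = 23.01 VA  (d) PF = 0.9993 (lagging)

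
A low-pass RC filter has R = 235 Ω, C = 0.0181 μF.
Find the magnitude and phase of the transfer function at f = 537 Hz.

Step 1 — Angular frequency: ω = 2π·537 = 3374 rad/s.
Step 2 — Transfer function: H(jω) = 1/(1 + jωRC).
Step 3 — Denominator: 1 + jωRC = 1 + j·3374·235·1.81e-08 = 1 + j0.01435.
Step 4 — H = 0.9998 - j0.01435.
Step 5 — Magnitude: |H| = 0.9999 (-0.0 dB); phase: φ = -0.8°.

|H| = 0.9999 (-0.0 dB), φ = -0.8°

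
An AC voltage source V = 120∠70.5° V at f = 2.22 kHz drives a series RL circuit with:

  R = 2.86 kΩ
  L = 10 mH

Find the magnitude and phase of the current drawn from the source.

Step 1 — Angular frequency: ω = 2π·f = 2π·2220 = 1.395e+04 rad/s.
Step 2 — Component impedances:
  R: Z = R = 2860 Ω
  L: Z = jωL = j·1.395e+04·0.01 = 0 + j139.5 Ω
Step 3 — Series combination: Z_total = R + L = 2860 + j139.5 Ω = 2863∠2.8° Ω.
Step 4 — Source phasor: V = 120∠70.5° V = 40.06 + j113.1 V.
Step 5 — Ohm's law: I = V / Z_total = (40.06 + j113.1) / (2860 + j139.5) = 0.0159 + j0.03878 A.
Step 6 — Convert to polar: |I| = 0.04191 A, ∠I = 67.7°.

I = 0.04191∠67.7° A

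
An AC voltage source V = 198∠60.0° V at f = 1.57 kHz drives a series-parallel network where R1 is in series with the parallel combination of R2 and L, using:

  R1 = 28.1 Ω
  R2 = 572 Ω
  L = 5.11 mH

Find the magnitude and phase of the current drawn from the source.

Step 1 — Angular frequency: ω = 2π·f = 2π·1570 = 9865 rad/s.
Step 2 — Component impedances:
  R1: Z = R = 28.1 Ω
  R2: Z = R = 572 Ω
  L: Z = jωL = j·9865·0.00511 = 0 + j50.41 Ω
Step 3 — Parallel branch: R2 || L = 1/(1/R2 + 1/L) = 4.408 + j50.02 Ω.
Step 4 — Series with R1: Z_total = R1 + (R2 || L) = 32.51 + j50.02 Ω = 59.66∠57.0° Ω.
Step 5 — Source phasor: V = 198∠60.0° V = 99 + j171.5 V.
Step 6 — Ohm's law: I = V / Z_total = (99 + j171.5) / (32.51 + j50.02) = 3.314 + j0.1749 A.
Step 7 — Convert to polar: |I| = 3.319 A, ∠I = 3.0°.

I = 3.319∠3.0° A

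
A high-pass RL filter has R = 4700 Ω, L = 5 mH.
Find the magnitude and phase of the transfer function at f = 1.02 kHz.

Step 1 — Angular frequency: ω = 2π·1020 = 6409 rad/s.
Step 2 — Transfer function: H(jω) = jωL/(R + jωL).
Step 3 — Numerator jωL = j·32.04; denominator R + jωL = 4700 + j32.04.
Step 4 — H = 4.648e-05 + j0.006818.
Step 5 — Magnitude: |H| = 0.006818 (-43.3 dB); phase: φ = 89.6°.

|H| = 0.006818 (-43.3 dB), φ = 89.6°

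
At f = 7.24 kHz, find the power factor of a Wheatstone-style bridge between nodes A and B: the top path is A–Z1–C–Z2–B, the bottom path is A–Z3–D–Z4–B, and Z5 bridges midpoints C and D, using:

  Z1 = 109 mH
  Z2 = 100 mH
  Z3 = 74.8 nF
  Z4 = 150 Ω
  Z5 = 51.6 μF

Step 1 — Angular frequency: ω = 2π·f = 2π·7240 = 4.549e+04 rad/s.
Step 2 — Component impedances:
  Z1: Z = jωL = j·4.549e+04·0.109 = 0 + j4958 Ω
  Z2: Z = jωL = j·4.549e+04·0.1 = 0 + j4549 Ω
  Z3: Z = 1/(jωC) = -j/(ω·C) = 0 - j293.9 Ω
  Z4: Z = R = 150 Ω
  Z5: Z = 1/(jωC) = -j/(ω·C) = 0 - j0.426 Ω
Step 3 — Bridge requires nodal analysis (the Z5 bridge couples midpoints C and D, so the two paths cannot be reduced to a simple series/parallel combination). Setting node B to ground and injecting 1 A at node A, the 3-node admittance system at A, C, D solves to V_A = Z_AB = 149.8 - j307.5 Ω = 342∠-64.0° Ω.
Step 4 — Power factor: PF = cos(φ) = Re(Z)/|Z| = 149.84/342.03 = 0.4381.
Step 5 — Type: Im(Z) = -307.5 ⇒ leading (phase φ = -64.0°).

PF = 0.4381 (leading, φ = -64.0°)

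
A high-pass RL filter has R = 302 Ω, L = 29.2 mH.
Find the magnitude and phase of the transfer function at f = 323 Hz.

Step 1 — Angular frequency: ω = 2π·323 = 2029 rad/s.
Step 2 — Transfer function: H(jω) = jωL/(R + jωL).
Step 3 — Numerator jωL = j·59.26; denominator R + jωL = 302 + j59.26.
Step 4 — H = 0.03708 + j0.189.
Step 5 — Magnitude: |H| = 0.1926 (-14.3 dB); phase: φ = 78.9°.

|H| = 0.1926 (-14.3 dB), φ = 78.9°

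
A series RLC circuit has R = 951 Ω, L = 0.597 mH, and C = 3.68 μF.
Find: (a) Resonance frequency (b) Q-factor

Step 1 — Resonance condition Im(Z)=0 gives ω₀ = 1/√(LC).
Step 2 — ω₀ = 1/√(0.000597·3.68e-06) = 2.133e+04 rad/s.
Step 3 — f₀ = ω₀/(2π) = 3396 Hz.
Step 4 — Series Q: Q = ω₀L/R = 2.133e+04·0.000597/951 = 0.01339.

(a) f₀ = 3396 Hz  (b) Q = 0.01339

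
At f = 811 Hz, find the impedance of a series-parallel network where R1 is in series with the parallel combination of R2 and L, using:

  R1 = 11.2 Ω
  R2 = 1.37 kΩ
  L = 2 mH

Step 1 — Angular frequency: ω = 2π·f = 2π·811 = 5096 rad/s.
Step 2 — Component impedances:
  R1: Z = R = 11.2 Ω
  R2: Z = R = 1370 Ω
  L: Z = jωL = j·5096·0.002 = 0 + j10.19 Ω
Step 3 — Parallel branch: R2 || L = 1/(1/R2 + 1/L) = 0.07581 + j10.19 Ω.
Step 4 — Series with R1: Z_total = R1 + (R2 || L) = 11.28 + j10.19 Ω = 15.2∠42.1° Ω.

Z = 11.28 + j10.19 Ω = 15.2∠42.1° Ω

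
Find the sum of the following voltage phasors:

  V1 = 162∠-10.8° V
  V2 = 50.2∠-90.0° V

Step 1 — Convert each phasor to rectangular form:
  V1 = 162·(cos(-10.8°) + j·sin(-10.8°)) = 159.1 - j30.36 V
  V2 = 50.2·(cos(-90.0°) + j·sin(-90.0°)) = 0 - j50.2 V
Step 2 — Sum components: V_total = 159.1 - j80.56 V.
Step 3 — Convert to polar: |V_total| = 178.4 V, ∠V_total = -26.8°.

V_total = 178.4∠-26.8° V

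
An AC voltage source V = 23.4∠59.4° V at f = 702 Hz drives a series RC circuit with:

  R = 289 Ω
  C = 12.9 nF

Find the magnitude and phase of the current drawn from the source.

Step 1 — Angular frequency: ω = 2π·f = 2π·702 = 4411 rad/s.
Step 2 — Component impedances:
  R: Z = R = 289 Ω
  C: Z = 1/(jωC) = -j/(ω·C) = 0 - j1.757e+04 Ω
Step 3 — Series combination: Z_total = R + C = 289 - j1.757e+04 Ω = 1.758e+04∠-89.1° Ω.
Step 4 — Source phasor: V = 23.4∠59.4° V = 11.91 + j20.14 V.
Step 5 — Ohm's law: I = V / Z_total = (11.91 + j20.14) / (289 - j1.757e+04) = -0.001135 + j0.0006964 A.
Step 6 — Convert to polar: |I| = 0.001331 A, ∠I = 148.5°.

I = 0.001331∠148.5° A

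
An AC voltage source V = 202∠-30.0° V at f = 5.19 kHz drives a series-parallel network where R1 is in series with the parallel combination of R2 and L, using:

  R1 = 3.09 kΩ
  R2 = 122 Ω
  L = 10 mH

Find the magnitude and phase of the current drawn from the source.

Step 1 — Angular frequency: ω = 2π·f = 2π·5190 = 3.261e+04 rad/s.
Step 2 — Component impedances:
  R1: Z = R = 3090 Ω
  R2: Z = R = 122 Ω
  L: Z = jωL = j·3.261e+04·0.01 = 0 + j326.1 Ω
Step 3 — Parallel branch: R2 || L = 1/(1/R2 + 1/L) = 107 + j40.04 Ω.
Step 4 — Series with R1: Z_total = R1 + (R2 || L) = 3197 + j40.04 Ω = 3197∠0.7° Ω.
Step 5 — Source phasor: V = 202∠-30.0° V = 174.9 - j101 V.
Step 6 — Ohm's law: I = V / Z_total = (174.9 - j101) / (3197 + j40.04) = 0.05431 - j0.03227 A.
Step 7 — Convert to polar: |I| = 0.06318 A, ∠I = -30.7°.

I = 0.06318∠-30.7° A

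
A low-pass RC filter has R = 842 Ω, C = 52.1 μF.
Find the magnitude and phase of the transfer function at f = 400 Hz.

Step 1 — Angular frequency: ω = 2π·400 = 2513 rad/s.
Step 2 — Transfer function: H(jω) = 1/(1 + jωRC).
Step 3 — Denominator: 1 + jωRC = 1 + j·2513·842·5.21e-05 = 1 + j110.3.
Step 4 — H = 8.226e-05 - j0.009069.
Step 5 — Magnitude: |H| = 0.00907 (-40.8 dB); phase: φ = -89.5°.

|H| = 0.00907 (-40.8 dB), φ = -89.5°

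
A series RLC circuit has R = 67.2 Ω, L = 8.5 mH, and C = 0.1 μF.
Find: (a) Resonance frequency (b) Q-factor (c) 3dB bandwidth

Step 1 — Resonance: ω₀ = 1/√(LC) = 1/√(0.0085·1e-07) = 3.43e+04 rad/s.
Step 2 — f₀ = ω₀/(2π) = 5459 Hz.
Step 3 — Series Q: Q = ω₀L/R = 3.43e+04·0.0085/67.2 = 4.339.
Step 4 — Bandwidth: Δω = ω₀/Q = 7906 rad/s; BW = Δω/(2π) = 1258 Hz.

(a) f₀ = 5459 Hz  (b) Q = 4.339  (c) BW = 1258 Hz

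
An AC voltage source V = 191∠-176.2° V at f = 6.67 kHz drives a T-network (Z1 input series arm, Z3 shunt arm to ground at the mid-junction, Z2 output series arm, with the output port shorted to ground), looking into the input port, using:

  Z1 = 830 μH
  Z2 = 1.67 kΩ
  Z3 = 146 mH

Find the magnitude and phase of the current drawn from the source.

Step 1 — Angular frequency: ω = 2π·f = 2π·6670 = 4.191e+04 rad/s.
Step 2 — Component impedances:
  Z1: Z = jωL = j·4.191e+04·0.00083 = 0 + j34.78 Ω
  Z2: Z = R = 1670 Ω
  Z3: Z = jωL = j·4.191e+04·0.146 = 0 + j6119 Ω
Step 3 — With the output port shorted to ground, the output series arm Z2 runs from the junction to ground; the shunt arm Z3 also runs from the junction to ground. They appear in parallel: Z3 || Z2 = 1554 + j424.2 Ω.
Step 4 — Series with input arm Z1: Z_in = Z1 + (Z3 || Z2) = 1554 + j459 Ω = 1621∠16.5° Ω.
Step 5 — Source phasor: V = 191∠-176.2° V = -190.6 - j12.66 V.
Step 6 — Ohm's law: I = V / Z_total = (-190.6 - j12.66) / (1554 + j459) = -0.115 + j0.02582 A.
Step 7 — Convert to polar: |I| = 0.1179 A, ∠I = 167.3°.

I = 0.1179∠167.3° A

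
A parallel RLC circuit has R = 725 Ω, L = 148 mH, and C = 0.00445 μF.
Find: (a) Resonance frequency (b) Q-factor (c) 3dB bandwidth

Step 1 — Resonance: ω₀ = 1/√(LC) = 1/√(0.148·4.45e-09) = 3.897e+04 rad/s.
Step 2 — f₀ = ω₀/(2π) = 6202 Hz.
Step 3 — Parallel Q: Q = R/(ω₀L) = 725/(3.897e+04·0.148) = 0.1257.
Step 4 — Bandwidth: Δω = ω₀/Q = 3.1e+05 rad/s; BW = Δω/(2π) = 4.933e+04 Hz.

(a) f₀ = 6202 Hz  (b) Q = 0.1257  (c) BW = 4.933e+04 Hz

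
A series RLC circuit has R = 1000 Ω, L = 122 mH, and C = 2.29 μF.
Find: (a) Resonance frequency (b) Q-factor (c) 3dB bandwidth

Step 1 — Resonance: ω₀ = 1/√(LC) = 1/√(0.122·2.29e-06) = 1892 rad/s.
Step 2 — f₀ = ω₀/(2π) = 301.1 Hz.
Step 3 — Series Q: Q = ω₀L/R = 1892·0.122/1000 = 0.2308.
Step 4 — Bandwidth: Δω = ω₀/Q = 8197 rad/s; BW = Δω/(2π) = 1305 Hz.

(a) f₀ = 301.1 Hz  (b) Q = 0.2308  (c) BW = 1305 Hz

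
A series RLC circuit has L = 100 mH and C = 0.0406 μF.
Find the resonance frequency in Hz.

Step 1 — Resonance condition Im(Z)=0 gives ω₀ = 1/√(LC).
Step 2 — ω₀ = 1/√(0.1·4.06e-08) = 1.569e+04 rad/s.
Step 3 — f₀ = ω₀/(2π) = 2498 Hz.

f₀ = 2498 Hz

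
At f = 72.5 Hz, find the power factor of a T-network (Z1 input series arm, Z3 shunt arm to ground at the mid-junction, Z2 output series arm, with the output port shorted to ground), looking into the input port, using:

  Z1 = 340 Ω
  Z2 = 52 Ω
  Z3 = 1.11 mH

Step 1 — Angular frequency: ω = 2π·f = 2π·72.5 = 455.5 rad/s.
Step 2 — Component impedances:
  Z1: Z = R = 340 Ω
  Z2: Z = R = 52 Ω
  Z3: Z = jωL = j·455.5·0.00111 = 0 + j0.5056 Ω
Step 3 — With the output port shorted to ground, the output series arm Z2 runs from the junction to ground; the shunt arm Z3 also runs from the junction to ground. They appear in parallel: Z3 || Z2 = 0.004916 + j0.5056 Ω.
Step 4 — Series with input arm Z1: Z_in = Z1 + (Z3 || Z2) = 340 + j0.5056 Ω = 340∠0.1° Ω.
Step 5 — Power factor: PF = cos(φ) = Re(Z)/|Z| = 340/340 = 1.
Step 6 — Type: Im(Z) = 0.5056 ⇒ lagging (phase φ = 0.1°).

PF = 1 (lagging, φ = 0.1°)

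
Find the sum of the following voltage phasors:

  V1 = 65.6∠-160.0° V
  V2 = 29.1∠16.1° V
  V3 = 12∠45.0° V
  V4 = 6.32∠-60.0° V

Step 1 — Convert each phasor to rectangular form:
  V1 = 65.6·(cos(-160.0°) + j·sin(-160.0°)) = -61.64 - j22.44 V
  V2 = 29.1·(cos(16.1°) + j·sin(16.1°)) = 27.96 + j8.07 V
  V3 = 12·(cos(45.0°) + j·sin(45.0°)) = 8.485 + j8.485 V
  V4 = 6.32·(cos(-60.0°) + j·sin(-60.0°)) = 3.16 - j5.473 V
Step 2 — Sum components: V_total = -22.04 - j11.35 V.
Step 3 — Convert to polar: |V_total| = 24.79 V, ∠V_total = -152.7°.

V_total = 24.79∠-152.7° V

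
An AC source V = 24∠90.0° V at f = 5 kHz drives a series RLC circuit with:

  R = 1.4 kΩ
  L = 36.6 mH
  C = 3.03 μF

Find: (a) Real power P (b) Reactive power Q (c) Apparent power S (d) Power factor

Step 1 — Angular frequency: ω = 2π·f = 2π·5000 = 3.142e+04 rad/s.
Step 2 — Component impedances:
  R: Z = R = 1400 Ω
  L: Z = jωL = j·3.142e+04·0.0366 = 0 + j1150 Ω
  C: Z = 1/(jωC) = -j/(ω·C) = 0 - j10.51 Ω
Step 3 — Series combination: Z_total = R + L + C = 1400 + j1139 Ω = 1805∠39.1° Ω.
Step 4 — Source phasor: V = 24∠90.0° V = 0 + j24 V.
Step 5 — Current: I = V / Z = 0.008393 + j0.01031 A = 0.0133∠50.9° A.
Step 6 — Complex power: S = V·I* = 0.2475 + j0.2014 VA.
Step 7 — Real power: P = Re(S) = 0.2475 W.
Step 8 — Reactive power: Q = Im(S) = 0.2014 VAR.
Step 9 — Apparent power: |S| = 0.3191 VA.
Step 10 — Power factor: PF = P/|S| = 0.7756 (lagging).

(a) P = 0.2475 W  (b) Q = 0.2014 VAR  (c) S = 0.3191 VA  (d) PF = 0.7756 (lagging)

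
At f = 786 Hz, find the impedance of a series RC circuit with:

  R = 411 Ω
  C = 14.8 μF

Step 1 — Angular frequency: ω = 2π·f = 2π·786 = 4939 rad/s.
Step 2 — Component impedances:
  R: Z = R = 411 Ω
  C: Z = 1/(jωC) = -j/(ω·C) = 0 - j13.68 Ω
Step 3 — Series combination: Z_total = R + C = 411 - j13.68 Ω = 411.2∠-1.9° Ω.

Z = 411 - j13.68 Ω = 411.2∠-1.9° Ω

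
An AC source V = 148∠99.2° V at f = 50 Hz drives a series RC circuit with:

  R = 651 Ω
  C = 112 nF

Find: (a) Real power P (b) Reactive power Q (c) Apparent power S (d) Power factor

Step 1 — Angular frequency: ω = 2π·f = 2π·50 = 314.2 rad/s.
Step 2 — Component impedances:
  R: Z = R = 651 Ω
  C: Z = 1/(jωC) = -j/(ω·C) = 0 - j2.842e+04 Ω
Step 3 — Series combination: Z_total = R + C = 651 - j2.842e+04 Ω = 2.843e+04∠-88.7° Ω.
Step 4 — Source phasor: V = 148∠99.2° V = -23.66 + j146.1 V.
Step 5 — Current: I = V / Z = -0.005157 - j0.0007145 A = 0.005206∠-172.1° A.
Step 6 — Complex power: S = V·I* = 0.01764 - j0.7703 VA.
Step 7 — Real power: P = Re(S) = 0.01764 W.
Step 8 — Reactive power: Q = Im(S) = -0.7703 VAR.
Step 9 — Apparent power: |S| = 0.7705 VA.
Step 10 — Power factor: PF = P/|S| = 0.0229 (leading).

(a) P = 0.01764 W  (b) Q = -0.7703 VAR  (c) S = 0.7705 VA  (d) PF = 0.0229 (leading)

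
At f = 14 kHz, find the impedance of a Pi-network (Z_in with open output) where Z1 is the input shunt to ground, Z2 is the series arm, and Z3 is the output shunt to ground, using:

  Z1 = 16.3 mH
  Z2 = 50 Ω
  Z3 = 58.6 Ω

Step 1 — Angular frequency: ω = 2π·f = 2π·1.4e+04 = 8.796e+04 rad/s.
Step 2 — Component impedances:
  Z1: Z = jωL = j·8.796e+04·0.0163 = 0 + j1434 Ω
  Z2: Z = R = 50 Ω
  Z3: Z = R = 58.6 Ω
Step 3 — With open output, the series arm Z2 and the output shunt Z3 appear in series to ground: Z2 + Z3 = 108.6 Ω.
Step 4 — Parallel with input shunt Z1: Z_in = Z1 || (Z2 + Z3) = 108 + j8.179 Ω = 108.3∠4.3° Ω.

Z = 108 + j8.179 Ω = 108.3∠4.3° Ω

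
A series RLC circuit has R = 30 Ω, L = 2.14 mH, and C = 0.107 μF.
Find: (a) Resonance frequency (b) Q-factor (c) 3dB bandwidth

Step 1 — Resonance condition Im(Z)=0 gives ω₀ = 1/√(LC).
Step 2 — ω₀ = 1/√(0.00214·1.07e-07) = 6.608e+04 rad/s.
Step 3 — f₀ = ω₀/(2π) = 1.052e+04 Hz.
Step 4 — Series Q: Q = ω₀L/R = 6.608e+04·0.00214/30 = 4.714.
Step 5 — 3dB bandwidth: Δω = ω₀/Q = 1.402e+04 rad/s; BW = Δω/(2π) = 2231 Hz.

(a) f₀ = 1.052e+04 Hz  (b) Q = 4.714  (c) BW = 2231 Hz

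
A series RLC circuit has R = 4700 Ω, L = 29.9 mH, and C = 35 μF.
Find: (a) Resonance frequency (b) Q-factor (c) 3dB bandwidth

Step 1 — Resonance: ω₀ = 1/√(LC) = 1/√(0.0299·3.5e-05) = 977.5 rad/s.
Step 2 — f₀ = ω₀/(2π) = 155.6 Hz.
Step 3 — Series Q: Q = ω₀L/R = 977.5·0.0299/4700 = 0.006219.
Step 4 — Bandwidth: Δω = ω₀/Q = 1.572e+05 rad/s; BW = Δω/(2π) = 2.502e+04 Hz.

(a) f₀ = 155.6 Hz  (b) Q = 0.006219  (c) BW = 2.502e+04 Hz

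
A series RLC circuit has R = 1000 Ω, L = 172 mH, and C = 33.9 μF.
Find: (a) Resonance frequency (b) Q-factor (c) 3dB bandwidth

Step 1 — Resonance: ω₀ = 1/√(LC) = 1/√(0.172·3.39e-05) = 414.1 rad/s.
Step 2 — f₀ = ω₀/(2π) = 65.91 Hz.
Step 3 — Series Q: Q = ω₀L/R = 414.1·0.172/1000 = 0.07123.
Step 4 — Bandwidth: Δω = ω₀/Q = 5814 rad/s; BW = Δω/(2π) = 925.3 Hz.

(a) f₀ = 65.91 Hz  (b) Q = 0.07123  (c) BW = 925.3 Hz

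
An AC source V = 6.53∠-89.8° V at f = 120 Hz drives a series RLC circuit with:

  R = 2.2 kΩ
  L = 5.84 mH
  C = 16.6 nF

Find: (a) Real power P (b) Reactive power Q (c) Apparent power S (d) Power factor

Step 1 — Angular frequency: ω = 2π·f = 2π·120 = 754 rad/s.
Step 2 — Component impedances:
  R: Z = R = 2200 Ω
  L: Z = jωL = j·754·0.00584 = 0 + j4.403 Ω
  C: Z = 1/(jωC) = -j/(ω·C) = 0 - j7.99e+04 Ω
Step 3 — Series combination: Z_total = R + L + C = 2200 - j7.989e+04 Ω = 7.992e+04∠-88.4° Ω.
Step 4 — Source phasor: V = 6.53∠-89.8° V = 0.02279 - j6.53 V.
Step 5 — Current: I = V / Z = 8.168e-05 - j1.964e-06 A = 8.17e-05∠-1.4° A.
Step 6 — Complex power: S = V·I* = 1.469e-05 - j0.0005333 VA.
Step 7 — Real power: P = Re(S) = 1.469e-05 W.
Step 8 — Reactive power: Q = Im(S) = -0.0005333 VAR.
Step 9 — Apparent power: |S| = 0.0005335 VA.
Step 10 — Power factor: PF = P/|S| = 0.02753 (leading).

(a) P = 1.469e-05 W  (b) Q = -0.0005333 VAR  (c) S = 0.0005335 VA  (d) PF = 0.02753 (leading)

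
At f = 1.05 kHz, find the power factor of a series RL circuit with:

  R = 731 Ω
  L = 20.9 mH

Step 1 — Angular frequency: ω = 2π·f = 2π·1050 = 6597 rad/s.
Step 2 — Component impedances:
  R: Z = R = 731 Ω
  L: Z = jωL = j·6597·0.0209 = 0 + j137.9 Ω
Step 3 — Series combination: Z_total = R + L = 731 + j137.9 Ω = 743.9∠10.7° Ω.
Step 4 — Power factor: PF = cos(φ) = Re(Z)/|Z| = 731/743.9 = 0.9827.
Step 5 — Type: Im(Z) = 137.9 ⇒ lagging (phase φ = 10.7°).

PF = 0.9827 (lagging, φ = 10.7°)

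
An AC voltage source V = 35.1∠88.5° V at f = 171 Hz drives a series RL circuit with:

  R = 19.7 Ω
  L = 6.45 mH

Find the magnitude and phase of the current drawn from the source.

Step 1 — Angular frequency: ω = 2π·f = 2π·171 = 1074 rad/s.
Step 2 — Component impedances:
  R: Z = R = 19.7 Ω
  L: Z = jωL = j·1074·0.00645 = 0 + j6.93 Ω
Step 3 — Series combination: Z_total = R + L = 19.7 + j6.93 Ω = 20.88∠19.4° Ω.
Step 4 — Source phasor: V = 35.1∠88.5° V = 0.9188 + j35.09 V.
Step 5 — Ohm's law: I = V / Z_total = (0.9188 + j35.09) / (19.7 + j6.93) = 0.5991 + j1.57 A.
Step 6 — Convert to polar: |I| = 1.681 A, ∠I = 69.1°.

I = 1.681∠69.1° A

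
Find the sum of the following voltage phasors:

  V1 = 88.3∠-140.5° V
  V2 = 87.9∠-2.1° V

Step 1 — Convert each phasor to rectangular form:
  V1 = 88.3·(cos(-140.5°) + j·sin(-140.5°)) = -68.13 - j56.17 V
  V2 = 87.9·(cos(-2.1°) + j·sin(-2.1°)) = 87.84 - j3.221 V
Step 2 — Sum components: V_total = 19.71 - j59.39 V.
Step 3 — Convert to polar: |V_total| = 62.57 V, ∠V_total = -71.6°.

V_total = 62.57∠-71.6° V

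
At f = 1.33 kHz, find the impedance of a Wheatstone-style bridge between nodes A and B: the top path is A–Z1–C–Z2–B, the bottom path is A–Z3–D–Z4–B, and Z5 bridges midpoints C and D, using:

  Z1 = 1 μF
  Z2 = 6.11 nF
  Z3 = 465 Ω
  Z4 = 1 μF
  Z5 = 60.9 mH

Step 1 — Angular frequency: ω = 2π·f = 2π·1330 = 8357 rad/s.
Step 2 — Component impedances:
  Z1: Z = 1/(jωC) = -j/(ω·C) = 0 - j119.7 Ω
  Z2: Z = 1/(jωC) = -j/(ω·C) = 0 - j1.959e+04 Ω
  Z3: Z = R = 465 Ω
  Z4: Z = 1/(jωC) = -j/(ω·C) = 0 - j119.7 Ω
  Z5: Z = jωL = j·8357·0.0609 = 0 + j508.9 Ω
Step 3 — Bridge requires nodal analysis (the Z5 bridge couples midpoints C and D, so the two paths cannot be reduced to a simple series/parallel combination). Setting node B to ground and injecting 1 A at node A, the 3-node admittance system at A, C, D solves to V_A = Z_AB = 196.2 + j107.6 Ω = 223.7∠28.7° Ω.

Z = 196.2 + j107.6 Ω = 223.7∠28.7° Ω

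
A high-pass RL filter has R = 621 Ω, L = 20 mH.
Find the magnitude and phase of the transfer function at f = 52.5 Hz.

Step 1 — Angular frequency: ω = 2π·52.5 = 329.9 rad/s.
Step 2 — Transfer function: H(jω) = jωL/(R + jωL).
Step 3 — Numerator jωL = j·6.597; denominator R + jωL = 621 + j6.597.
Step 4 — H = 0.0001129 + j0.01062.
Step 5 — Magnitude: |H| = 0.01062 (-39.5 dB); phase: φ = 89.4°.

|H| = 0.01062 (-39.5 dB), φ = 89.4°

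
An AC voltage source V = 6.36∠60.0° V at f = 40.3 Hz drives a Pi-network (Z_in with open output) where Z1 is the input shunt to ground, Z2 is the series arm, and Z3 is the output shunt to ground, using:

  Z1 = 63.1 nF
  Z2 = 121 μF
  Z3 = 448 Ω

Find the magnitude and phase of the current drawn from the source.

Step 1 — Angular frequency: ω = 2π·f = 2π·40.3 = 253.2 rad/s.
Step 2 — Component impedances:
  Z1: Z = 1/(jωC) = -j/(ω·C) = 0 - j6.259e+04 Ω
  Z2: Z = 1/(jωC) = -j/(ω·C) = 0 - j32.64 Ω
  Z3: Z = R = 448 Ω
Step 3 — With open output, the series arm Z2 and the output shunt Z3 appear in series to ground: Z2 + Z3 = 448 - j32.64 Ω.
Step 4 — Parallel with input shunt Z1: Z_in = Z1 || (Z2 + Z3) = 447.5 - j35.82 Ω = 448.9∠-4.6° Ω.
Step 5 — Source phasor: V = 6.36∠60.0° V = 3.18 + j5.508 V.
Step 6 — Ohm's law: I = V / Z_total = (3.18 + j5.508) / (447.5 - j35.82) = 0.006082 + j0.01279 A.
Step 7 — Convert to polar: |I| = 0.01417 A, ∠I = 64.6°.

I = 0.01417∠64.6° A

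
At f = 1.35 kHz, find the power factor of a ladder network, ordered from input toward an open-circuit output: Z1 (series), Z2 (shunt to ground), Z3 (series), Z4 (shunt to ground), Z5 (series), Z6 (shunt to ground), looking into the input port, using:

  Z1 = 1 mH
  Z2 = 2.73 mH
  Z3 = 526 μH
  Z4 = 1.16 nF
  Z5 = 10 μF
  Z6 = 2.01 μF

Step 1 — Angular frequency: ω = 2π·f = 2π·1350 = 8482 rad/s.
Step 2 — Component impedances:
  Z1: Z = jωL = j·8482·0.001 = 0 + j8.482 Ω
  Z2: Z = jωL = j·8482·0.00273 = 0 + j23.16 Ω
  Z3: Z = jωL = j·8482·0.000526 = 0 + j4.462 Ω
  Z4: Z = 1/(jωC) = -j/(ω·C) = 0 - j1.016e+05 Ω
  Z5: Z = 1/(jωC) = -j/(ω·C) = 0 - j11.79 Ω
  Z6: Z = 1/(jωC) = -j/(ω·C) = 0 - j58.65 Ω
Step 3 — Ladder network (open output): work backward from the far end, alternating series and parallel combinations. Z_in = 0 + j44.18 Ω = 44.18∠90.0° Ω.
Step 4 — Power factor: PF = cos(φ) = Re(Z)/|Z| = 0/44.18 = 0.
Step 5 — Type: Im(Z) = 44.18 ⇒ lagging (phase φ = 90.0°).

PF = 0 (lagging, φ = 90.0°)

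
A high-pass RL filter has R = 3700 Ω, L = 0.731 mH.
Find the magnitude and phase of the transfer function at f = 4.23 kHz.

Step 1 — Angular frequency: ω = 2π·4230 = 2.658e+04 rad/s.
Step 2 — Transfer function: H(jω) = jωL/(R + jωL).
Step 3 — Numerator jωL = j·19.43; denominator R + jωL = 3700 + j19.43.
Step 4 — H = 2.757e-05 + j0.005251.
Step 5 — Magnitude: |H| = 0.005251 (-45.6 dB); phase: φ = 89.7°.

|H| = 0.005251 (-45.6 dB), φ = 89.7°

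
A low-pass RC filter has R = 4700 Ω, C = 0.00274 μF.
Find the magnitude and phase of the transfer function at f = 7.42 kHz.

Step 1 — Angular frequency: ω = 2π·7420 = 4.662e+04 rad/s.
Step 2 — Transfer function: H(jω) = 1/(1 + jωRC).
Step 3 — Denominator: 1 + jωRC = 1 + j·4.662e+04·4700·2.74e-09 = 1 + j0.6004.
Step 4 — H = 0.735 - j0.4413.
Step 5 — Magnitude: |H| = 0.8573 (-1.3 dB); phase: φ = -31.0°.

|H| = 0.8573 (-1.3 dB), φ = -31.0°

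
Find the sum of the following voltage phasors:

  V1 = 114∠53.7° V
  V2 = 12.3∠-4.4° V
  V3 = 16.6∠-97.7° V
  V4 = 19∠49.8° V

Step 1 — Convert each phasor to rectangular form:
  V1 = 114·(cos(53.7°) + j·sin(53.7°)) = 67.49 + j91.88 V
  V2 = 12.3·(cos(-4.4°) + j·sin(-4.4°)) = 12.26 - j0.9436 V
  V3 = 16.6·(cos(-97.7°) + j·sin(-97.7°)) = -2.224 - j16.45 V
  V4 = 19·(cos(49.8°) + j·sin(49.8°)) = 12.26 + j14.51 V
Step 2 — Sum components: V_total = 89.79 + j88.99 V.
Step 3 — Convert to polar: |V_total| = 126.4 V, ∠V_total = 44.7°.

V_total = 126.4∠44.7° V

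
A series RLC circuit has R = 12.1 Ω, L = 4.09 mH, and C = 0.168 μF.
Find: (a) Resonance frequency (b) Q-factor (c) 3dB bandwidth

Step 1 — Resonance: ω₀ = 1/√(LC) = 1/√(0.00409·1.68e-07) = 3.815e+04 rad/s.
Step 2 — f₀ = ω₀/(2π) = 6072 Hz.
Step 3 — Series Q: Q = ω₀L/R = 3.815e+04·0.00409/12.1 = 12.9.
Step 4 — Bandwidth: Δω = ω₀/Q = 2958 rad/s; BW = Δω/(2π) = 470.8 Hz.

(a) f₀ = 6072 Hz  (b) Q = 12.9  (c) BW = 470.8 Hz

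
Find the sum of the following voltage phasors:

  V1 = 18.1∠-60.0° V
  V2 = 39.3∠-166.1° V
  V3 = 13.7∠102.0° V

Step 1 — Convert each phasor to rectangular form:
  V1 = 18.1·(cos(-60.0°) + j·sin(-60.0°)) = 9.05 - j15.68 V
  V2 = 39.3·(cos(-166.1°) + j·sin(-166.1°)) = -38.15 - j9.441 V
  V3 = 13.7·(cos(102.0°) + j·sin(102.0°)) = -2.848 + j13.4 V
Step 2 — Sum components: V_total = -31.95 - j11.72 V.
Step 3 — Convert to polar: |V_total| = 34.03 V, ∠V_total = -159.9°.

V_total = 34.03∠-159.9° V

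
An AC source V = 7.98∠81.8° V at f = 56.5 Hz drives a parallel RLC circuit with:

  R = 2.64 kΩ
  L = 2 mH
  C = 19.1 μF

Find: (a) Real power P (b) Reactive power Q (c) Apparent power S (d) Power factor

Step 1 — Angular frequency: ω = 2π·f = 2π·56.5 = 355 rad/s.
Step 2 — Component impedances:
  R: Z = R = 2640 Ω
  L: Z = jωL = j·355·0.002 = 0 + j0.71 Ω
  C: Z = 1/(jωC) = -j/(ω·C) = 0 - j147.5 Ω
Step 3 — Parallel combination: 1/Z_total = 1/R + 1/L + 1/C; Z_total = 0.0001928 + j0.7134 Ω = 0.7134∠90.0° Ω.
Step 4 — Source phasor: V = 7.98∠81.8° V = 1.138 + j7.898 V.
Step 5 — Current: I = V / Z = 11.07 - j1.592 A = 11.19∠-8.2° A.
Step 6 — Complex power: S = V·I* = 0.02412 + j89.26 VA.
Step 7 — Real power: P = Re(S) = 0.02412 W.
Step 8 — Reactive power: Q = Im(S) = 89.26 VAR.
Step 9 — Apparent power: |S| = 89.26 VA.
Step 10 — Power factor: PF = P/|S| = 0.0002702 (lagging).

(a) P = 0.02412 W  (b) Q = 89.26 VAR  (c) S = 89.26 VA  (d) PF = 0.0002702 (lagging)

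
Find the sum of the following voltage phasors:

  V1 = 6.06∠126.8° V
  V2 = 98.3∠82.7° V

Step 1 — Convert each phasor to rectangular form:
  V1 = 6.06·(cos(126.8°) + j·sin(126.8°)) = -3.63 + j4.852 V
  V2 = 98.3·(cos(82.7°) + j·sin(82.7°)) = 12.49 + j97.5 V
Step 2 — Sum components: V_total = 8.86 + j102.4 V.
Step 3 — Convert to polar: |V_total| = 102.7 V, ∠V_total = 85.1°.

V_total = 102.7∠85.1° V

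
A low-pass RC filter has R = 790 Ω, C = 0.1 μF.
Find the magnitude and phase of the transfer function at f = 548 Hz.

Step 1 — Angular frequency: ω = 2π·548 = 3443 rad/s.
Step 2 — Transfer function: H(jω) = 1/(1 + jωRC).
Step 3 — Denominator: 1 + jωRC = 1 + j·3443·790·1e-07 = 1 + j0.272.
Step 4 — H = 0.9311 - j0.2533.
Step 5 — Magnitude: |H| = 0.9649 (-0.3 dB); phase: φ = -15.2°.

|H| = 0.9649 (-0.3 dB), φ = -15.2°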